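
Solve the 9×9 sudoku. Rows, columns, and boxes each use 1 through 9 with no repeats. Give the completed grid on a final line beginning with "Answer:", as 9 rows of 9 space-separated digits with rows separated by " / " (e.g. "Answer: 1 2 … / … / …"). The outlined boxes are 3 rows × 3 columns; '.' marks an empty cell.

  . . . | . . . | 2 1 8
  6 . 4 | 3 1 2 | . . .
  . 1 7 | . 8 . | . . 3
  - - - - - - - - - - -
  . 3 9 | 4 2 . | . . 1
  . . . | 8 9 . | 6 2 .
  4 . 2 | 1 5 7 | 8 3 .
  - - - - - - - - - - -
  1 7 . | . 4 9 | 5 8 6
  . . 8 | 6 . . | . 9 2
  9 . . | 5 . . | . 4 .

Step 1. [r5c2∈{5}] r5c2's peers cover all but 5, so r5c2=5.
Step 2. [r4c7∈{7}] r4c7 is down to just 7 ⇒ r4c7=7.
Step 3. [r2c9∈{5,7,9}] 5 has one home in col 9: r2c9 ⇒ r2c9=5.
Step 4. [r1c3∈{3,5}] col 3 places 5 nowhere but r1c3 ⇒ r1c3=5.
Step 5. [r1c5∈{6,7}] across col 5, 6 lands solely at r1c5. So r1c5=6.
Step 6. [r3c4∈{9}] nothing but 9 survives at r3c4, so r3c4=9.
Step 7. [r8c5∈{3,7}] row 8 places 7 nowhere but r8c5 ⇒ r8c5=7.
Step 8. [r9c5∈{3}] only 3 remains possible at r9c5 ⇒ r9c5=3.
Step 9. [r8c6∈{1}] only 1 remains possible at r8c6, so r8c6=1.
Step 10. [r1c2∈{9}] r1c2's peers cover all but 9. So r1c2=9.
Step 11. [r7c3∈{3}] r7c3 has the single candidate 3 ⇒ r7c3=3.
Step 12. [r1c6∈{4}] nothing but 4 survives at r1c6. So r1c6=4.
Step 13. [r9c2∈{2,6}] 2 has one home in row 9: r9c2 ⇒ r9c2=2.
Step 14. [r5c9∈{4}] r5c9 is down to just 4, so r5c9=4.
Step 15. [r1c1∈{3}] nothing but 3 survives at r1c1 ⇒ r1c1=3.
Step 16. [r5c6∈{3}] r5c6 is down to just 3. So r5c6=3.
Step 17. [r9c9∈{7}] r9c9 is down to just 7, so r9c9=7.
Step 18. [r4c8∈{5}] nothing but 5 survives at r4c8. So r4c8=5.
Step 19. [r2c2∈{8}] r2c2's peers cover all but 8. So r2c2=8.
Step 20. [r8c7∈{3}] nothing but 3 survives at r8c7. So r8c7=3.
Step 21. [r2c8∈{7}] nothing but 7 survives at r2c8, so r2c8=7.
Step 22. [r8c1∈{5}] r8c1 has the single candidate 5 ⇒ r8c1=5.
Step 23. [r3c7∈{4}] r3c7 has the single candidate 4, so r3c7=4.
Step 24. [r9c3∈{6}] nothing but 6 survives at r9c3, so r9c3=6.
Step 25. [r5c1∈{7}] r5c1 is down to just 7. So r5c1=7.
Step 26. [r4c1∈{8}] r4c1's peers cover all but 8. So r4c1=8.
Step 27. [r3c6∈{5}] only 5 remains possible at r3c6 ⇒ r3c6=5.
Step 28. [r8c2∈{4}] nothing but 4 survives at r8c2, so r8c2=4.
Step 29. [r3c1∈{2}] r3c1 is down to just 2. So r3c1=2.
Step 30. [r5c3∈{1}] r5c3 is down to just 1, so r5c3=1.
Step 31. [r6c2∈{6}] r6c2 has the single candidate 6 ⇒ r6c2=6.
Step 32. [r9c7∈{1}] nothing but 1 survives at r9c7, so r9c7=1.
Step 33. [r3c8∈{6}] r3c8's peers cover all but 6, so r3c8=6.
Step 34. [r6c9∈{9}] nothing but 9 survives at r6c9, so r6c9=9.
Step 35. [r9c6∈{8}] r9c6 is down to just 8 ⇒ r9c6=8.
Step 36. [r4c6∈{6}] r4c6's peers cover all but 6 ⇒ r4c6=6.
Step 37. [r2c7∈{9}] nothing but 9 survives at r2c7. So r2c7=9.
Step 38. [r1c4∈{7}] r1c4's peers cover all but 7, so r1c4=7.
Step 39. [r7c4∈{2}] r7c4 has the single candidate 2 ⇒ r7c4=2.

Answer: 3 9 5 7 6 4 2 1 8 / 6 8 4 3 1 2 9 7 5 / 2 1 7 9 8 5 4 6 3 / 8 3 9 4 2 6 7 5 1 / 7 5 1 8 9 3 6 2 4 / 4 6 2 1 5 7 8 3 9 / 1 7 3 2 4 9 5 8 6 / 5 4 8 6 7 1 3 9 2 / 9 2 6 5 3 8 1 4 7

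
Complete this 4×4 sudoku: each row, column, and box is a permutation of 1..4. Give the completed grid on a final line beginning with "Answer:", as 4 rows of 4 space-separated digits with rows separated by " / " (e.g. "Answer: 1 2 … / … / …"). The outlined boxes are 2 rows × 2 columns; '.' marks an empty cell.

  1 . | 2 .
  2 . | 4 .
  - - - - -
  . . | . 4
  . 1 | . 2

Step 1. [r3c1∈{3}] nothing but 3 survives at r3c1, so r3c1=3.
Step 2. [r1c4∈{3}] r1c4 has the single candidate 3 ⇒ r1c4=3.
Step 3. [r4c1∈{4}] only 4 remains possible at r4c1 ⇒ r4c1=4.
Step 4. [r3c3∈{1}] only 1 remains possible at r3c3. So r3c3=1.
Step 5. [r2c2∈{3}] r2c2 is down to just 3, so r2c2=3.
Step 6. [r1c2∈{4}] only 4 remains possible at r1c2. So r1c2=4.
Step 7. [r4c3∈{3}] r4c3 has the single candidate 3. So r4c3=3.
Step 8. [r2c4∈{1}] r2c4's peers cover all but 1. So r2c4=1.
Step 9. [r3c2∈{2}] only 2 remains possible at r3c2 ⇒ r3c2=2.

Answer: 1 4 2 3 / 2 3 4 1 / 3 2 1 4 / 4 1 3 2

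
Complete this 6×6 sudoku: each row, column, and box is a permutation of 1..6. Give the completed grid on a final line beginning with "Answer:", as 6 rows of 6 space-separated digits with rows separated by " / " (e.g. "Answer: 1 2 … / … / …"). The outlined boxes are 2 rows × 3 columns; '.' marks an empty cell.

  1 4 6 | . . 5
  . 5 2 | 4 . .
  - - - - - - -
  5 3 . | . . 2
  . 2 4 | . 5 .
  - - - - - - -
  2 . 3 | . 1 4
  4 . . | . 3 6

Step 1. [r1c4∈{2,3}] 3 has one home in row 1: r1c4 ⇒ r1c4=3.
Step 2. [r6c3∈{1,5}] across col 3, 5 lands solely at r6c3. So r6c3=5.
Step 3. [r4c6∈{1,3}] in row 4, 3 fits only at r4c6 ⇒ r4c6=3.
Step 4. [r4c4∈{1,6}] across row 4, 1 lands solely at r4c4, so r4c4=1.
Step 5. [r2c5∈{6}] only 6 remains possible at r2c5 ⇒ r2c5=6.
Step 6. [r5c4∈{5}] r5c4 is down to just 5. So r5c4=5.
Step 7. [r2c1∈{3}] only 3 remains possible at r2c1. So r2c1=3.
Step 8. [r6c4∈{2}] r6c4's peers cover all but 2. So r6c4=2.
Step 9. [r3c3∈{1}] nothing but 1 survives at r3c3. So r3c3=1.
Step 10. [r3c5∈{4}] r3c5 is down to just 4. So r3c5=4.
Step 11. [r4c1∈{6}] r4c1 is down to just 6, so r4c1=6.
Step 12. [r2c6∈{1}] r2c6 is down to just 1. So r2c6=1.
Step 13. [r5c2∈{6}] nothing but 6 survives at r5c2 ⇒ r5c2=6.
Step 14. [r3c4∈{6}] r3c4 is down to just 6 ⇒ r3c4=6.
Step 15. [r6c2∈{1}] r6c2's peers cover all but 1 ⇒ r6c2=1.
Step 16. [r1c5∈{2}] nothing but 2 survives at r1c5. So r1c5=2.

Answer: 1 4 6 3 2 5 / 3 5 2 4 6 1 / 5 3 1 6 4 2 / 6 2 4 1 5 3 / 2 6 3 5 1 4 / 4 1 5 2 3 6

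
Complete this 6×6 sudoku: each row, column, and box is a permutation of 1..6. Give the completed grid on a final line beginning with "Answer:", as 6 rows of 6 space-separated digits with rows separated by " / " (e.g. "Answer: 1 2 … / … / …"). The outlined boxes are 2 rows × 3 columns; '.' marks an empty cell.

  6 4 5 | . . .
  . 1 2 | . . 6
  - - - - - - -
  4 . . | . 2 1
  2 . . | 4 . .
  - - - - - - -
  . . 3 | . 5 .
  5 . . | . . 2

Step 1. [r6c2∈{6}] r6c2 is down to just 6 ⇒ r6c2=6.
Step 2. [r1c6∈{3}] r1c6 is down to just 3. So r1c6=3.
Step 3. [r4c5∈{3,6}] in col 5, 6 fits only at r4c5 ⇒ r4c5=6.
Step 4. [r6c5∈{1,3,4}] col 5 places 3 nowhere but r6c5 ⇒ r6c5=3.
Step 5. [r6c4∈{1}] r6c4's peers cover all but 1. So r6c4=1.
Step 6. [r4c6∈{5}] r4c6 is down to just 5. So r4c6=5.
Step 7. [r3c2∈{3,5}] row 3 places 5 nowhere but r3c2 ⇒ r3c2=5.
Step 8. [r5c6∈{4}] only 4 remains possible at r5c6. So r5c6=4.
Step 9. [r2c5∈{4}] r2c5 is down to just 4, so r2c5=4.
Step 10. [r1c5∈{1}] nothing but 1 survives at r1c5 ⇒ r1c5=1.
Step 11. [r2c4∈{5}] r2c4 is down to just 5 ⇒ r2c4=5.
Step 12. [r6c3∈{4}] r6c3's peers cover all but 4. So r6c3=4.
Step 13. [r4c2∈{3}] r4c2 has the single candidate 3. So r4c2=3.
Step 14. [r5c4∈{6}] r5c4's peers cover all but 6. So r5c4=6.
Step 15. [r2c1∈{3}] only 3 remains possible at r2c1, so r2c1=3.
Step 16. [r5c2∈{2}] nothing but 2 survives at r5c2. So r5c2=2.
Step 17. [r3c3∈{6}] r3c3's peers cover all but 6. So r3c3=6.
Step 18. [r4c3∈{1}] r4c3's peers cover all but 1 ⇒ r4c3=1.
Step 19. [r5c1∈{1}] only 1 remains possible at r5c1. So r5c1=1.
Step 20. [r1c4∈{2}] only 2 remains possible at r1c4. So r1c4=2.
Step 21. [r3c4∈{3}] r3c4's peers cover all but 3 ⇒ r3c4=3.

Answer: 6 4 5 2 1 3 / 3 1 2 5 4 6 / 4 5 6 3 2 1 / 2 3 1 4 6 5 / 1 2 3 6 5 4 / 5 6 4 1 3 2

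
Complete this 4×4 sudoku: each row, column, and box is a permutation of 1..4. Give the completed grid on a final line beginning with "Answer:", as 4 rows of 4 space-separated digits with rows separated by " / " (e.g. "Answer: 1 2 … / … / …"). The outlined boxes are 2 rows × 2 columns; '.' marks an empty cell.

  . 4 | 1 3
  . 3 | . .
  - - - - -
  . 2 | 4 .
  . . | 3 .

Step 1. [r4c2∈{1}] only 1 remains possible at r4c2 ⇒ r4c2=1.
Step 2. [r2c3∈{2}] nothing but 2 survives at r2c3 ⇒ r2c3=2.
Step 3. [r3c1∈{3}] nothing but 3 survives at r3c1, so r3c1=3.
Step 4. [r2c4∈{4}] r2c4's peers cover all but 4 ⇒ r2c4=4.
Step 5. [r3c4∈{1}] nothing but 1 survives at r3c4. So r3c4=1.
Step 6. [r2c1∈{1}] only 1 remains possible at r2c1, so r2c1=1.
Step 7. [r1c1∈{2}] r1c1 is down to just 2 ⇒ r1c1=2.
Step 8. [r4c1∈{4}] only 4 remains possible at r4c1, so r4c1=4.
Step 9. [r4c4∈{2}] r4c4 has the single candidate 2, so r4c4=2.

Answer: 2 4 1 3 / 1 3 2 4 / 3 2 4 1 / 4 1 3 2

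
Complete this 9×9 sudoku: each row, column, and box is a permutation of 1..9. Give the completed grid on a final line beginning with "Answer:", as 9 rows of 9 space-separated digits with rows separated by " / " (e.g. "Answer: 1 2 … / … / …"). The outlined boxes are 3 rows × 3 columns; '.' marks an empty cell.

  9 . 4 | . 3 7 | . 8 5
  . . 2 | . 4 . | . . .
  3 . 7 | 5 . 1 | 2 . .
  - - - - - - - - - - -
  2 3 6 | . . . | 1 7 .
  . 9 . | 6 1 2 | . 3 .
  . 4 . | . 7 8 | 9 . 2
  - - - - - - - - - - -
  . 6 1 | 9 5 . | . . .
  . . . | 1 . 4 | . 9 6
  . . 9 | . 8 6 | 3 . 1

Step 1. [r2c1∈{1,5,6,8}] r2c1 is the only open cell in col 1 admitting 6 ⇒ r2c1=6.
Step 2. [r6c3∈{5}] nothing but 5 survives at r6c3. So r6c3=5.
Step 3. [r9c8∈{2,4,5}] across col 8, 5 lands solely at r9c8 ⇒ r9c8=5.
Step 4. [r4c9∈{4,8}] r4c9 is the only open cell in row 4 admitting 8, so r4c9=8.
Step 5. [r5c1∈{7,8}] 7 has one home in row 5: r5c1. So r5c1=7.
Step 6. [r5c9∈{4}] r5c9's peers cover all but 4 ⇒ r5c9=4.
Step 7. [r7c7∈{4,7,8}] across col 7, 4 lands solely at r7c7. So r7c7=4.
Step 8. [r8c7∈{7,8}] r8c7 is the only open cell in col 7 admitting 8. So r8c7=8.
Step 9. [r2c2∈{1,5,8}] row 2 places 5 nowhere but r2c2. So r2c2=5.
Step 10. [r2c6∈{9}] r2c6 has the single candidate 9, so r2c6=9.
Step 11. [r8c2∈{2,7}] across row 8, 7 lands solely at r8c2, so r8c2=7.
Step 12. [r2c7∈{7}] r2c7 is down to just 7 ⇒ r2c7=7.
Step 13. [r9c4∈{2,7}] 7 has one home in row 9: r9c4 ⇒ r9c4=7.
Step 14. [r3c8∈{4,6}] in row 3, 4 fits only at r3c8 ⇒ r3c8=4.
Step 15. [r6c1∈{1}] r6c1 is down to just 1 ⇒ r6c1=1.
Step 16. [r3c5∈{6}] only 6 remains possible at r3c5, so r3c5=6.
Step 17. [r5c3∈{8}] nothing but 8 survives at r5c3. So r5c3=8.
Step 18. [r9c2∈{2}] r9c2 is down to just 2. So r9c2=2.
Step 19. [r6c4∈{3}] only 3 remains possible at r6c4, so r6c4=3.
Step 20. [r9c1∈{4}] nothing but 4 survives at r9c1, so r9c1=4.
Step 21. [r1c7∈{6}] only 6 remains possible at r1c7. So r1c7=6.
Step 22. [r8c3∈{3}] r8c3 is down to just 3. So r8c3=3.
Step 23. [r2c8∈{1}] r2c8 is down to just 1. So r2c8=1.
Step 24. [r4c4∈{4}] r4c4 is down to just 4. So r4c4=4.
Step 25. [r6c8∈{6}] only 6 remains possible at r6c8, so r6c8=6.
Step 26. [r7c6∈{3}] nothing but 3 survives at r7c6. So r7c6=3.
Step 27. [r8c1∈{5}] r8c1's peers cover all but 5 ⇒ r8c1=5.
Step 28. [r7c1∈{8}] only 8 remains possible at r7c1, so r7c1=8.
Step 29. [r3c2∈{8}] r3c2 has the single candidate 8. So r3c2=8.
Step 30. [r1c2∈{1}] nothing but 1 survives at r1c2, so r1c2=1.
Step 31. [r7c8∈{2}] r7c8 is down to just 2. So r7c8=2.
Step 32. [r4c5∈{9}] r4c5 is down to just 9 ⇒ r4c5=9.
Step 33. [r7c9∈{7}] nothing but 7 survives at r7c9 ⇒ r7c9=7.
Step 34. [r8c5∈{2}] r8c5 is down to just 2. So r8c5=2.
Step 35. [r4c6∈{5}] r4c6 has the single candidate 5 ⇒ r4c6=5.
Step 36. [r2c9∈{3}] r2c9's peers cover all but 3 ⇒ r2c9=3.
Step 37. [r1c4∈{2}] nothing but 2 survives at r1c4, so r1c4=2.
Step 38. [r5c7∈{5}] nothing but 5 survives at r5c7, so r5c7=5.
Step 39. [r2c4∈{8}] only 8 remains possible at r2c4 ⇒ r2c4=8.
Step 40. [r3c9∈{9}] nothing but 9 survives at r3c9, so r3c9=9.

Answer: 9 1 4 2 3 7 6 8 5 / 6 5 2 8 4 9 7 1 3 / 3 8 7 5 6 1 2 4 9 / 2 3 6 4 9 5 1 7 8 / 7 9 8 6 1 2 5 3 4 / 1 4 5 3 7 8 9 6 2 / 8 6 1 9 5 3 4 2 7 / 5 7 3 1 2 4 8 9 6 / 4 2 9 7 8 6 3 5 1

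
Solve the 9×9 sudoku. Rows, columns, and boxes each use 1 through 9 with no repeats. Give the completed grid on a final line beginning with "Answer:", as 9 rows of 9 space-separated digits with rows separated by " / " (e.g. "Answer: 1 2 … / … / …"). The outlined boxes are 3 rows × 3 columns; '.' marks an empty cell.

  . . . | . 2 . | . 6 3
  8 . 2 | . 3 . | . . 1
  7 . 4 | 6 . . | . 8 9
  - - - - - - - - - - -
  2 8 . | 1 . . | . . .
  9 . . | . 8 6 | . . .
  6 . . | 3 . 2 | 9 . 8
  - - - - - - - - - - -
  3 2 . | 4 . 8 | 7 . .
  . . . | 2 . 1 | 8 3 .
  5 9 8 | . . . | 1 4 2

Step 1. [r3c6∈{5}] only 5 remains possible at r3c6 ⇒ r3c6=5.
Step 2. [r5c4∈{5,7}] across col 4, 5 lands solely at r5c4. So r5c4=5.
Step 3. [r2c8∈{5,7}] 7 has one home in box 3: r2c8. So r2c8=7.
Step 4. [r8c5∈{5,6,7,9}] across row 8, 9 lands solely at r8c5 ⇒ r8c5=9.
Step 5. [r4c8∈{5}] r4c8's peers cover all but 5. So r4c8=5.
Step 6. [r7c3∈{1,6}] r7c3 is the only open cell in row 7 admitting 1, so r7c3=1.
Step 7. [r4c6∈{4,7,9}] in row 4, 9 fits only at r4c6. So r4c6=9.
Step 8. [r9c4∈{7}] r9c4's peers cover all but 7, so r9c4=7.
Step 9. [r4c7∈{3,4,6}] 6 has one home in col 7: r4c7, so r4c7=6.
Step 10. [r5c7∈{2,3,4}] across col 7, 3 lands solely at r5c7, so r5c7=3.
Step 11. [r5c3∈{7}] nothing but 7 survives at r5c3. So r5c3=7.
Step 12. [r4c9∈{4,7}] across col 9, 7 lands solely at r4c9, so r4c9=7.
Step 13. [r8c9∈{5,6}] row 8 places 5 nowhere but r8c9 ⇒ r8c9=5.
Step 14. [r2c6∈{4}] r2c6 has the single candidate 4, so r2c6=4.
Step 15. [r6c8∈{1}] nothing but 1 survives at r6c8, so r6c8=1.
Step 16. [r5c2∈{1,4}] r5c2 is the only open cell in row 5 admitting 1. So r5c2=1.
Step 17. [r1c2∈{5}] r1c2 is down to just 5. So r1c2=5.
Step 18. [r6c2∈{4}] r6c2 has the single candidate 4. So r6c2=4.
Step 19. [r8c2∈{6,7}] in row 8, 7 fits only at r8c2. So r8c2=7.
Step 20. [r2c4∈{9}] r2c4 has the single candidate 9, so r2c4=9.
Step 21. [r7c5∈{5,6}] in row 7, 5 fits only at r7c5. So r7c5=5.
Step 22. [r1c1∈{1}] r1c1 is down to just 1 ⇒ r1c1=1.
Step 23. [r3c7∈{2}] r3c7 is down to just 2 ⇒ r3c7=2.
Step 24. [r5c9∈{4}] nothing but 4 survives at r5c9 ⇒ r5c9=4.
Step 25. [r5c8∈{2}] nothing but 2 survives at r5c8. So r5c8=2.
Step 26. [r9c6∈{3}] r9c6 is down to just 3 ⇒ r9c6=3.
Step 27. [r3c2∈{3}] nothing but 3 survives at r3c2, so r3c2=3.
Step 28. [r8c1∈{4}] r8c1 is down to just 4 ⇒ r8c1=4.
Step 29. [r4c3∈{3}] only 3 remains possible at r4c3. So r4c3=3.
Step 30. [r1c7∈{4}] r1c7's peers cover all but 4, so r1c7=4.
Step 31. [r2c7∈{5}] only 5 remains possible at r2c7. So r2c7=5.
Step 32. [r6c5∈{7}] r6c5 is down to just 7, so r6c5=7.
Step 33. [r8c3∈{6}] only 6 remains possible at r8c3. So r8c3=6.
Step 34. [r1c4∈{8}] r1c4 has the single candidate 8 ⇒ r1c4=8.
Step 35. [r4c5∈{4}] nothing but 4 survives at r4c5. So r4c5=4.
Step 36. [r1c6∈{7}] only 7 remains possible at r1c6, so r1c6=7.
Step 37. [r7c8∈{9}] nothing but 9 survives at r7c8, so r7c8=9.
Step 38. [r6c3∈{5}] nothing but 5 survives at r6c3 ⇒ r6c3=5.
Step 39. [r7c9∈{6}] r7c9 is down to just 6. So r7c9=6.
Step 40. [r2c2∈{6}] r2c2's peers cover all but 6. So r2c2=6.
Step 41. [r9c5∈{6}] nothing but 6 survives at r9c5, so r9c5=6.
Step 42. [r1c3∈{9}] r1c3 is down to just 9 ⇒ r1c3=9.
Step 43. [r3c5∈{1}] r3c5 has the single candidate 1 ⇒ r3c5=1.

Answer: 1 5 9 8 2 7 4 6 3 / 8 6 2 9 3 4 5 7 1 / 7 3 4 6 1 5 2 8 9 / 2 8 3 1 4 9 6 5 7 / 9 1 7 5 8 6 3 2 4 / 6 4 5 3 7 2 9 1 8 / 3 2 1 4 5 8 7 9 6 / 4 7 6 2 9 1 8 3 5 / 5 9 8 7 6 3 1 4 2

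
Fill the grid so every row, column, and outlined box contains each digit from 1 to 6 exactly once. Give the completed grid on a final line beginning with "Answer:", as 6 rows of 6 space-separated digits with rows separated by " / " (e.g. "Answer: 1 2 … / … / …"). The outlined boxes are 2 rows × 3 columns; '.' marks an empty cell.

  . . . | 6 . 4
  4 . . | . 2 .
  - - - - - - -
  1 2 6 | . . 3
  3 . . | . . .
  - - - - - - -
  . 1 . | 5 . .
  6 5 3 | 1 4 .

Step 1. [r4c3∈{4,5}] box 3 places 5 nowhere but r4c3, so r4c3=5.
Step 2. [r5c1∈{2}] r5c1's peers cover all but 2. So r5c1=2.
Step 3. [r5c6∈{6}] r5c6's peers cover all but 6. So r5c6=6.
Step 4. [r2c4∈{3}] r2c4 has the single candidate 3 ⇒ r2c4=3.
Step 5. [r4c4∈{2,4}] across col 4, 2 lands solely at r4c4 ⇒ r4c4=2.
Step 6. [r2c6∈{1,5}] 5 has one home in row 2: r2c6, so r2c6=5.
Step 7. [r1c5∈{1}] nothing but 1 survives at r1c5, so r1c5=1.
Step 8. [r6c6∈{2}] only 2 remains possible at r6c6 ⇒ r6c6=2.
Step 9. [r5c5∈{3}] only 3 remains possible at r5c5, so r5c5=3.
Step 10. [r1c2∈{3}] r1c2 has the single candidate 3, so r1c2=3.
Step 11. [r5c3∈{4}] nothing but 4 survives at r5c3 ⇒ r5c3=4.
Step 12. [r1c1∈{5}] r1c1 is down to just 5 ⇒ r1c1=5.
Step 13. [r3c5∈{5}] r3c5 has the single candidate 5. So r3c5=5.
Step 14. [r4c5∈{6}] r4c5 has the single candidate 6 ⇒ r4c5=6.
Step 15. [r4c6∈{1}] r4c6 is down to just 1 ⇒ r4c6=1.
Step 16. [r1c3∈{2}] r1c3 is down to just 2, so r1c3=2.
Step 17. [r4c2∈{4}] r4c2's peers cover all but 4, so r4c2=4.
Step 18. [r2c2∈{6}] only 6 remains possible at r2c2, so r2c2=6.
Step 19. [r3c4∈{4}] r3c4 has the single candidate 4, so r3c4=4.
Step 20. [r2c3∈{1}] r2c3 has the single candidate 1 ⇒ r2c3=1.

Answer: 5 3 2 6 1 4 / 4 6 1 3 2 5 / 1 2 6 4 5 3 / 3 4 5 2 6 1 / 2 1 4 5 3 6 / 6 5 3 1 4 2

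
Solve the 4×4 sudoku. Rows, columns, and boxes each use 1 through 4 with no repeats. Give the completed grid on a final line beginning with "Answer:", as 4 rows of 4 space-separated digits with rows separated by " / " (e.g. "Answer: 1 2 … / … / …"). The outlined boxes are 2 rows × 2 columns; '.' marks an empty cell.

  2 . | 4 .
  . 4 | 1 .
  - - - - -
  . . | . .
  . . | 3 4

Step 1. [r1c2∈{1,3}] r1c2 is the only open cell in row 1 admitting 1 ⇒ r1c2=1.
Step 2. [r2c1∈{3}] r2c1's peers cover all but 3. So r2c1=3.
Step 3. [r3c4∈{1,2}] across col 4, 1 lands solely at r3c4. So r3c4=1.
Step 4. [r3c2∈{2,3}] in row 3, 3 fits only at r3c2, so r3c2=3.
Step 5. [r3c3∈{2}] nothing but 2 survives at r3c3. So r3c3=2.
Step 6. [r4c2∈{2}] r4c2 has the single candidate 2, so r4c2=2.
Step 7. [r1c4∈{3}] r1c4's peers cover all but 3 ⇒ r1c4=3.
Step 8. [r4c1∈{1}] r4c1 has the single candidate 1 ⇒ r4c1=1.
Step 9. [r2c4∈{2}] nothing but 2 survives at r2c4. So r2c4=2.
Step 10. [r3c1∈{4}] r3c1's peers cover all but 4. So r3c1=4.

Answer: 2 1 4 3 / 3 4 1 2 / 4 3 2 1 / 1 2 3 4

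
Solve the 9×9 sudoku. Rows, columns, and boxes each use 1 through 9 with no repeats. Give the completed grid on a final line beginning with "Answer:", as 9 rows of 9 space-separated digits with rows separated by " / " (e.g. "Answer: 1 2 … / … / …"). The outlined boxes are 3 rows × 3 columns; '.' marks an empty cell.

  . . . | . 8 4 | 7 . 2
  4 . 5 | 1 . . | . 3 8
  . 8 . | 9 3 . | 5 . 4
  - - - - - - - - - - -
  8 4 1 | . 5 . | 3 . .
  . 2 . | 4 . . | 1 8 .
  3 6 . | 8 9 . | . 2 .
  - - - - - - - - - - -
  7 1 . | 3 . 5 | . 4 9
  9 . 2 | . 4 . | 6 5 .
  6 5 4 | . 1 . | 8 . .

Step 1. [r8c4∈{7}] nothing but 7 survives at r8c4 ⇒ r8c4=7.
Step 2. [r2c2∈{7,9}] across col 2, 7 lands solely at r2c2. So r2c2=7.
Step 3. [r5c5∈{6,7}] across col 5, 7 lands solely at r5c5 ⇒ r5c5=7.
Step 4. [r1c2∈{3,9}] across col 2, 9 lands solely at r1c2. So r1c2=9.
Step 5. [r3c3∈{6}] nothing but 6 survives at r3c3, so r3c3=6.
Step 6. [r9c4∈{2}] r9c4's peers cover all but 2, so r9c4=2.
Step 7. [r4c4∈{6}] r4c4 is down to just 6 ⇒ r4c4=6.
Step 8. [r4c9∈{7}] r4c9 is down to just 7, so r4c9=7.
Step 9. [r2c5∈{2,6}] in col 5, 2 fits only at r2c5, so r2c5=2.
Step 10. [r3c8∈{1}] r3c8 has the single candidate 1 ⇒ r3c8=1.
Step 11. [r5c1∈{5}] r5c1's peers cover all but 5 ⇒ r5c1=5.
Step 12. [r8c2∈{3}] r8c2 is down to just 3 ⇒ r8c2=3.
Step 13. [r9c9∈{3}] only 3 remains possible at r9c9. So r9c9=3.
Step 14. [r2c6∈{6}] nothing but 6 survives at r2c6 ⇒ r2c6=6.
Step 15. [r6c9∈{5}] nothing but 5 survives at r6c9, so r6c9=5.
Step 16. [r9c8∈{7}] r9c8's peers cover all but 7, so r9c8=7.
Step 17. [r4c8∈{9}] only 9 remains possible at r4c8 ⇒ r4c8=9.
Step 18. [r7c3∈{8}] r7c3's peers cover all but 8 ⇒ r7c3=8.
Step 19. [r5c6∈{3}] r5c6 is down to just 3 ⇒ r5c6=3.
Step 20. [r6c7∈{4}] only 4 remains possible at r6c7 ⇒ r6c7=4.
Step 21. [r6c3∈{7}] only 7 remains possible at r6c3. So r6c3=7.
Step 22. [r5c3∈{9}] only 9 remains possible at r5c3 ⇒ r5c3=9.
Step 23. [r7c5∈{6}] r7c5's peers cover all but 6 ⇒ r7c5=6.
Step 24. [r1c1∈{1}] r1c1 has the single candidate 1. So r1c1=1.
Step 25. [r2c7∈{9}] r2c7 is down to just 9, so r2c7=9.
Step 26. [r6c6∈{1}] r6c6's peers cover all but 1 ⇒ r6c6=1.
Step 27. [r3c6∈{7}] nothing but 7 survives at r3c6. So r3c6=7.
Step 28. [r1c8∈{6}] nothing but 6 survives at r1c8 ⇒ r1c8=6.
Step 29. [r8c9∈{1}] r8c9's peers cover all but 1. So r8c9=1.
Step 30. [r1c4∈{5}] only 5 remains possible at r1c4 ⇒ r1c4=5.
Step 31. [r4c6∈{2}] nothing but 2 survives at r4c6, so r4c6=2.
Step 32. [r9c6∈{9}] r9c6 has the single candidate 9. So r9c6=9.
Step 33. [r1c3∈{3}] only 3 remains possible at r1c3, so r1c3=3.
Step 34. [r8c6∈{8}] r8c6 is down to just 8, so r8c6=8.
Step 35. [r7c7∈{2}] only 2 remains possible at r7c7 ⇒ r7c7=2.
Step 36. [r5c9∈{6}] nothing but 6 survives at r5c9. So r5c9=6.
Step 37. [r3c1∈{2}] r3c1's peers cover all but 2, so r3c1=2.

Answer: 1 9 3 5 8 4 7 6 2 / 4 7 5 1 2 6 9 3 8 / 2 8 6 9 3 7 5 1 4 / 8 4 1 6 5 2 3 9 7 / 5 2 9 4 7 3 1 8 6 / 3 6 7 8 9 1 4 2 5 / 7 1 8 3 6 5 2 4 9 / 9 3 2 7 4 8 6 5 1 / 6 5 4 2 1 9 8 7 3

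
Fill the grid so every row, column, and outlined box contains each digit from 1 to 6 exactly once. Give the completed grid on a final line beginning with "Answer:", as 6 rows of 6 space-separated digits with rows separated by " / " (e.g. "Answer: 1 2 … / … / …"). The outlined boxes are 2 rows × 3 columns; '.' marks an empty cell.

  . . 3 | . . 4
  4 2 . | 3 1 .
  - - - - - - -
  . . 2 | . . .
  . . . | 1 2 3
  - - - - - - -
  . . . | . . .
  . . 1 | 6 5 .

Step 1. [r6c2∈{3,4}] 4 has one home in row 6: r6c2, so r6c2=4.
Step 2. [r1c5∈{6}] nothing but 6 survives at r1c5. So r1c5=6.
Step 3. [r6c1∈{2,3}] across row 6, 3 lands solely at r6c1, so r6c1=3.
Step 4. [r5c1∈{2,5,6}] across col 1, 2 lands solely at r5c1, so r5c1=2.
Step 5. [r2c6∈{5}] only 5 remains possible at r2c6. So r2c6=5.
Step 6. [r3c2∈{1,3,5,6}] row 3 places 3 nowhere but r3c2 ⇒ r3c2=3.
Step 7. [r3c1∈{1,5,6}] 1 has one home in row 3: r3c1. So r3c1=1.
Step 8. [r4c1∈{5,6}] in col 1, 6 fits only at r4c1. So r4c1=6.
Step 9. [r4c2∈{5}] r4c2's peers cover all but 5 ⇒ r4c2=5.
Step 10. [r3c5∈{4}] r3c5 is down to just 4 ⇒ r3c5=4.
Step 11. [r2c3∈{6}] r2c3's peers cover all but 6. So r2c3=6.
Step 12. [r5c2∈{6}] r5c2 is down to just 6. So r5c2=6.
Step 13. [r3c6∈{6}] r3c6 is down to just 6 ⇒ r3c6=6.
Step 14. [r6c6∈{2}] r6c6's peers cover all but 2, so r6c6=2.
Step 15. [r5c6∈{1}] r5c6 is down to just 1, so r5c6=1.
Step 16. [r1c2∈{1}] only 1 remains possible at r1c2 ⇒ r1c2=1.
Step 17. [r5c4∈{4}] only 4 remains possible at r5c4 ⇒ r5c4=4.
Step 18. [r1c1∈{5}] r1c1 has the single candidate 5. So r1c1=5.
Step 19. [r5c5∈{3}] nothing but 3 survives at r5c5, so r5c5=3.
Step 20. [r5c3∈{5}] nothing but 5 survives at r5c3. So r5c3=5.
Step 21. [r3c4∈{5}] r3c4's peers cover all but 5 ⇒ r3c4=5.
Step 22. [r1c4∈{2}] only 2 remains possible at r1c4. So r1c4=2.
Step 23. [r4c3∈{4}] r4c3 has the single candidate 4. So r4c3=4.

Answer: 5 1 3 2 6 4 / 4 2 6 3 1 5 / 1 3 2 5 4 6 / 6 5 4 1 2 3 / 2 6 5 4 3 1 / 3 4 1 6 5 2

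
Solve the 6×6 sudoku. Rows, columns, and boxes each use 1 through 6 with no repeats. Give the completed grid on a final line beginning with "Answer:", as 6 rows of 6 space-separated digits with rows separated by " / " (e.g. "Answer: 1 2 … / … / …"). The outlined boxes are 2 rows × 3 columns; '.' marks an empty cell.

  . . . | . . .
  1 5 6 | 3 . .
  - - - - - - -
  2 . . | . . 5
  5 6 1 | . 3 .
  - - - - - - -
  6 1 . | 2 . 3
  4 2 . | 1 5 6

Step 1. [r4c4∈{4}] r4c4 has the single candidate 4. So r4c4=4.
Step 2. [r1c3∈{2,3,4}] r1c3 is the only open cell in col 3 admitting 2, so r1c3=2.
Step 3. [r1c2∈{3,4}] across box 1, 4 lands solely at r1c2, so r1c2=4.
Step 4. [r3c5∈{1,6}] r3c5 is the only open cell in row 3 admitting 1, so r3c5=1.
Step 5. [r2c5∈{2,4}] r2c5 is the only open cell in col 5 admitting 2, so r2c5=2.
Step 6. [r3c2∈{3}] only 3 remains possible at r3c2, so r3c2=3.
Step 7. [r1c5∈{6}] only 6 remains possible at r1c5. So r1c5=6.
Step 8. [r1c6∈{1}] nothing but 1 survives at r1c6, so r1c6=1.
Step 9. [r1c4∈{5}] r1c4's peers cover all but 5 ⇒ r1c4=5.
Step 10. [r1c1∈{3}] r1c1 is down to just 3 ⇒ r1c1=3.
Step 11. [r4c6∈{2}] r4c6 has the single candidate 2 ⇒ r4c6=2.
Step 12. [r3c4∈{6}] r3c4 is down to just 6, so r3c4=6.
Step 13. [r6c3∈{3}] nothing but 3 survives at r6c3 ⇒ r6c3=3.
Step 14. [r5c5∈{4}] nothing but 4 survives at r5c5. So r5c5=4.
Step 15. [r3c3∈{4}] r3c3's peers cover all but 4, so r3c3=4.
Step 16. [r2c6∈{4}] r2c6 is down to just 4, so r2c6=4.
Step 17. [r5c3∈{5}] nothing but 5 survives at r5c3. So r5c3=5.

Answer: 3 4 2 5 6 1 / 1 5 6 3 2 4 / 2 3 4 6 1 5 / 5 6 1 4 3 2 / 6 1 5 2 4 3 / 4 2 3 1 5 6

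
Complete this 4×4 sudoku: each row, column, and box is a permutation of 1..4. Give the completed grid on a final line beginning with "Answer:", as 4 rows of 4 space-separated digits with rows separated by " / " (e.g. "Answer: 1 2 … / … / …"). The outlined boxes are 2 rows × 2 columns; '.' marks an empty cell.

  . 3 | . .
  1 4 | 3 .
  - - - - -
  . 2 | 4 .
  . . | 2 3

Step 1. [r1c4∈{1,2,4}] row 1 places 4 nowhere but r1c4. So r1c4=4.
Step 2. [r1c1∈{2}] r1c1 is down to just 2. So r1c1=2.
Step 3. [r1c3∈{1}] only 1 remains possible at r1c3. So r1c3=1.
Step 4. [r3c1∈{3}] nothing but 3 survives at r3c1 ⇒ r3c1=3.
Step 5. [r4c1∈{4}] only 4 remains possible at r4c1 ⇒ r4c1=4.
Step 6. [r2c4∈{2}] r2c4 is down to just 2, so r2c4=2.
Step 7. [r3c4∈{1}] only 1 remains possible at r3c4. So r3c4=1.
Step 8. [r4c2∈{1}] nothing but 1 survives at r4c2, so r4c2=1.

Answer: 2 3 1 4 / 1 4 3 2 / 3 2 4 1 / 4 1 2 3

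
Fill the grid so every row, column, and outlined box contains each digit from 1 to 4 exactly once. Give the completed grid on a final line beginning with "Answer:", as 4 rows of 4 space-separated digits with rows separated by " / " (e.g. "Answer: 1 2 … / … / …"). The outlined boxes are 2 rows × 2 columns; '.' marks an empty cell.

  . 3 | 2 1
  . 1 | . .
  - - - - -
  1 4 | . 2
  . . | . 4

Step 1. [r2c3∈{3,4}] across col 3, 4 lands solely at r2c3 ⇒ r2c3=4.
Step 2. [r4c1∈{2,3}] r4c1 is the only open cell in col 1 admitting 3. So r4c1=3.
Step 3. [r2c1∈{2}] r2c1 is down to just 2 ⇒ r2c1=2.
Step 4. [r4c2∈{2}] r4c2's peers cover all but 2 ⇒ r4c2=2.
Step 5. [r1c1∈{4}] r1c1 is down to just 4. So r1c1=4.
Step 6. [r4c3∈{1}] r4c3 has the single candidate 1, so r4c3=1.
Step 7. [r3c3∈{3}] nothing but 3 survives at r3c3, so r3c3=3.
Step 8. [r2c4∈{3}] r2c4 has the single candidate 3 ⇒ r2c4=3.

Answer: 4 3 2 1 / 2 1 4 3 / 1 4 3 2 / 3 2 1 4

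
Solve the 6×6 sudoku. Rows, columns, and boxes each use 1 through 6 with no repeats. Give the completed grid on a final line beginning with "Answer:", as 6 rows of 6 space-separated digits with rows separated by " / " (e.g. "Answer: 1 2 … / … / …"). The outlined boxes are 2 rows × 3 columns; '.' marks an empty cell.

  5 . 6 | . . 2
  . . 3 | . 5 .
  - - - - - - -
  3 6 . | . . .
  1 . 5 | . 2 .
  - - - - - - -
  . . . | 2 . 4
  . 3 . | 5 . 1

Step 1. [r4c2∈{4}] nothing but 4 survives at r4c2, so r4c2=4.
Step 2. [r1c2∈{1}] nothing but 1 survives at r1c2. So r1c2=1.
Step 3. [r2c4∈{1,4,6}] r2c4 is the only open cell in row 2 admitting 1 ⇒ r2c4=1.
Step 4. [r2c1∈{2,4}] in row 2, 4 fits only at r2c1. So r2c1=4.
Step 5. [r6c1∈{2,6}] in col 1, 2 fits only at r6c1 ⇒ r6c1=2.
Step 6. [r5c5∈{3,6}] 3 has one home in row 5: r5c5 ⇒ r5c5=3.
Step 7. [r4c4∈{3,6}] across col 4, 6 lands solely at r4c4 ⇒ r4c4=6.
Step 8. [r3c4∈{4}] nothing but 4 survives at r3c4, so r3c4=4.
Step 9. [r6c5∈{6}] only 6 remains possible at r6c5 ⇒ r6c5=6.
Step 10. [r1c5∈{4}] r1c5's peers cover all but 4, so r1c5=4.
Step 11. [r4c6∈{3}] r4c6 is down to just 3. So r4c6=3.
Step 12. [r6c3∈{4}] r6c3 is down to just 4, so r6c3=4.
Step 13. [r5c1∈{6}] only 6 remains possible at r5c1 ⇒ r5c1=6.
Step 14. [r2c2∈{2}] r2c2 is down to just 2 ⇒ r2c2=2.
Step 15. [r3c3∈{2}] r3c3's peers cover all but 2. So r3c3=2.
Step 16. [r1c4∈{3}] r1c4's peers cover all but 3. So r1c4=3.
Step 17. [r5c3∈{1}] r5c3 is down to just 1, so r5c3=1.
Step 18. [r2c6∈{6}] r2c6's peers cover all but 6 ⇒ r2c6=6.
Step 19. [r3c5∈{1}] nothing but 1 survives at r3c5 ⇒ r3c5=1.
Step 20. [r5c2∈{5}] r5c2's peers cover all but 5. So r5c2=5.
Step 21. [r3c6∈{5}] r3c6's peers cover all but 5, so r3c6=5.

Answer: 5 1 6 3 4 2 / 4 2 3 1 5 6 / 3 6 2 4 1 5 / 1 4 5 6 2 3 / 6 5 1 2 3 4 / 2 3 4 5 6 1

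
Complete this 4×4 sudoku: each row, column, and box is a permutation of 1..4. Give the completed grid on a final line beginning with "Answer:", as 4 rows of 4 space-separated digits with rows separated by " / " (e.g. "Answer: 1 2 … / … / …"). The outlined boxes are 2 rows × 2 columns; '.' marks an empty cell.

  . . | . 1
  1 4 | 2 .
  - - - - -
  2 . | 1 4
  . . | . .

Step 1. [r4c3∈{3}] r4c3's peers cover all but 3 ⇒ r4c3=3.
Step 2. [r3c2∈{3}] r3c2's peers cover all but 3 ⇒ r3c2=3.
Step 3. [r1c3∈{4}] only 4 remains possible at r1c3. So r1c3=4.
Step 4. [r2c4∈{3}] r2c4 is down to just 3 ⇒ r2c4=3.
Step 5. [r1c2∈{2}] nothing but 2 survives at r1c2, so r1c2=2.
Step 6. [r4c2∈{1}] r4c2 is down to just 1. So r4c2=1.
Step 7. [r1c1∈{3}] r1c1 is down to just 3 ⇒ r1c1=3.
Step 8. [r4c1∈{4}] r4c1's peers cover all but 4. So r4c1=4.
Step 9. [r4c4∈{2}] nothing but 2 survives at r4c4, so r4c4=2.

Answer: 3 2 4 1 / 1 4 2 3 / 2 3 1 4 / 4 1 3 2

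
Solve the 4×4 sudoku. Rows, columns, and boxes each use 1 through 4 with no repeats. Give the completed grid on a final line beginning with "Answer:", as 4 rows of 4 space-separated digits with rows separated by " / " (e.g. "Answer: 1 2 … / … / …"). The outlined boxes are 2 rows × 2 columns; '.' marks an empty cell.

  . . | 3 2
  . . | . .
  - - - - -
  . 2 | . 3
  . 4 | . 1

Step 1. [r2c1∈{1,2,3,4}] in row 2, 2 fits only at r2c1, so r2c1=2.
Step 2. [r2c3∈{1,4}] in col 3, 1 fits only at r2c3 ⇒ r2c3=1.
Step 3. [r1c2∈{1}] nothing but 1 survives at r1c2. So r1c2=1.
Step 4. [r3c3∈{4}] only 4 remains possible at r3c3. So r3c3=4.
Step 5. [r2c4∈{4}] r2c4 has the single candidate 4. So r2c4=4.
Step 6. [r4c1∈{3}] r4c1 has the single candidate 3. So r4c1=3.
Step 7. [r4c3∈{2}] nothing but 2 survives at r4c3. So r4c3=2.
Step 8. [r3c1∈{1}] only 1 remains possible at r3c1 ⇒ r3c1=1.
Step 9. [r2c2∈{3}] nothing but 3 survives at r2c2, so r2c2=3.
Step 10. [r1c1∈{4}] r1c1 is down to just 4 ⇒ r1c1=4.

Answer: 4 1 3 2 / 2 3 1 4 / 1 2 4 3 / 3 4 2 1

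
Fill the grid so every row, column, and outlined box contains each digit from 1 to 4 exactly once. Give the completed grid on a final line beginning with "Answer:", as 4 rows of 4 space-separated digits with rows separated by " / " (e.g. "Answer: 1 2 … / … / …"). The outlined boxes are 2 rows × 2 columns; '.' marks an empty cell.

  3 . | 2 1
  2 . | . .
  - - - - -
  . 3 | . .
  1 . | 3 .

Step 1. [r2c3∈{4}] nothing but 4 survives at r2c3. So r2c3=4.
Step 2. [r3c1∈{4}] r3c1 is down to just 4 ⇒ r3c1=4.
Step 3. [r4c2∈{2}] only 2 remains possible at r4c2, so r4c2=2.
Step 4. [r2c4∈{3}] r2c4's peers cover all but 3, so r2c4=3.
Step 5. [r1c2∈{4}] r1c2's peers cover all but 4, so r1c2=4.
Step 6. [r3c4∈{2}] nothing but 2 survives at r3c4. So r3c4=2.
Step 7. [r4c4∈{4}] r4c4 has the single candidate 4. So r4c4=4.
Step 8. [r2c2∈{1}] only 1 remains possible at r2c2, so r2c2=1.
Step 9. [r3c3∈{1}] r3c3 has the single candidate 1, so r3c3=1.

Answer: 3 4 2 1 / 2 1 4 3 / 4 3 1 2 / 1 2 3 4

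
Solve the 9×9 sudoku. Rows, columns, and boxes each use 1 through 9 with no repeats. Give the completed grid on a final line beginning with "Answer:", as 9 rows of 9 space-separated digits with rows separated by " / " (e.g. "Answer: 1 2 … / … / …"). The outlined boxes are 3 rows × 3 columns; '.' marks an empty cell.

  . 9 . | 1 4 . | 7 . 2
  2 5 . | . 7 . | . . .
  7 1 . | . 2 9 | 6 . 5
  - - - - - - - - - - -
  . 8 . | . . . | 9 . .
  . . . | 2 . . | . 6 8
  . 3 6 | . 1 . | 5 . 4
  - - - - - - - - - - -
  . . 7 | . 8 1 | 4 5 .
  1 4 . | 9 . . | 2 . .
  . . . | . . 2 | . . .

Step 1. [r9c2∈{6}] nothing but 6 survives at r9c2, so r9c2=6.
Step 2. [r1c6∈{3,5,6,8}] 5 has one home in row 1: r1c6. So r1c6=5.
Step 3. [r4c3∈{1,2,4,5}] r4c3 is the only open cell in col 3 admitting 2, so r4c3=2.
Step 4. [r5c5∈{3,5,9}] across col 5, 9 lands solely at r5c5, so r5c5=9.
Step 5. [r9c3∈{3,5,8,9}] r9c3 is the only open cell in col 3 admitting 9 ⇒ r9c3=9.
Step 6. [r2c8∈{1,3,4,8,9}] col 8 places 9 nowhere but r2c8. So r2c8=9.
Step 7. [r7c1∈{3}] only 3 remains possible at r7c1. So r7c1=3.
Step 8. [r7c4∈{6}] nothing but 6 survives at r7c4, so r7c4=6.
Step 9. [r9c4∈{3,4,5,7}] in row 9, 4 fits only at r9c4. So r9c4=4.
Step 10. [r8c6∈{3,7}] in box 8, 7 fits only at r8c6 ⇒ r8c6=7.
Step 11. [r4c4∈{3,5,7}] col 4 places 5 nowhere but r4c4. So r4c4=5.
Step 12. [r2c3∈{3,4,8}] across row 2, 4 lands solely at r2c3 ⇒ r2c3=4.
Step 13. [r2c6∈{3,6,8}] r2c6 is the only open cell in row 2 admitting 6 ⇒ r2c6=6.
Step 14. [r4c1∈{4}] nothing but 4 survives at r4c1 ⇒ r4c1=4.
Step 15. [r4c6∈{3}] only 3 remains possible at r4c6. So r4c6=3.
Step 16. [r5c7∈{1,3}] in row 5, 3 fits only at r5c7, so r5c7=3.
Step 17. [r5c1∈{5}] r5c1 is down to just 5, so r5c1=5.
Step 18. [r9c1∈{8}] nothing but 8 survives at r9c1 ⇒ r9c1=8.
Step 19. [r2c7∈{1,8}] 8 has one home in col 7: r2c7. So r2c7=8.
Step 20. [r1c8∈{3}] r1c8 is down to just 3 ⇒ r1c8=3.
Step 21. [r3c4∈{3,8}] r3c4 is the only open cell in box 2 admitting 8 ⇒ r3c4=8.
Step 22. [r9c5∈{3,5}] 5 has one home in row 9: r9c5, so r9c5=5.
Step 23. [r9c9∈{1,3,7}] across row 9, 3 lands solely at r9c9. So r9c9=3.
Step 24. [r4c9∈{1,7}] r4c9 is the only open cell in col 9 admitting 7. So r4c9=7.
Step 25. [r4c8∈{1}] r4c8's peers cover all but 1, so r4c8=1.
Step 26. [r7c9∈{9}] only 9 remains possible at r7c9 ⇒ r7c9=9.
Step 27. [r8c9∈{6}] only 6 remains possible at r8c9. So r8c9=6.
Step 28. [r8c3∈{5}] r8c3's peers cover all but 5, so r8c3=5.
Step 29. [r4c5∈{6}] only 6 remains possible at r4c5, so r4c5=6.
Step 30. [r5c3∈{1}] r5c3 is down to just 1, so r5c3=1.
Step 31. [r1c3∈{8}] r1c3's peers cover all but 8, so r1c3=8.
Step 32. [r8c8∈{8}] r8c8 is down to just 8, so r8c8=8.
Step 33. [r6c1∈{9}] r6c1 has the single candidate 9. So r6c1=9.
Step 34. [r3c3∈{3}] r3c3 has the single candidate 3, so r3c3=3.
Step 35. [r3c8∈{4}] r3c8 is down to just 4, so r3c8=4.
Step 36. [r2c9∈{1}] r2c9's peers cover all but 1, so r2c9=1.
Step 37. [r9c7∈{1}] r9c7 is down to just 1 ⇒ r9c7=1.
Step 38. [r1c1∈{6}] r1c1 is down to just 6, so r1c1=6.
Step 39. [r9c8∈{7}] nothing but 7 survives at r9c8. So r9c8=7.
Step 40. [r2c4∈{3}] r2c4 has the single candidate 3. So r2c4=3.
Step 41. [r6c4∈{7}] r6c4's peers cover all but 7 ⇒ r6c4=7.
Step 42. [r6c8∈{2}] r6c8 is down to just 2 ⇒ r6c8=2.
Step 43. [r7c2∈{2}] r7c2 has the single candidate 2, so r7c2=2.
Step 44. [r5c6∈{4}] nothing but 4 survives at r5c6 ⇒ r5c6=4.
Step 45. [r5c2∈{7}] r5c2's peers cover all but 7. So r5c2=7.
Step 46. [r6c6∈{8}] r6c6 is down to just 8 ⇒ r6c6=8.
Step 47. [r8c5∈{3}] only 3 remains possible at r8c5. So r8c5=3.

Answer: 6 9 8 1 4 5 7 3 2 / 2 5 4 3 7 6 8 9 1 / 7 1 3 8 2 9 6 4 5 / 4 8 2 5 6 3 9 1 7 / 5 7 1 2 9 4 3 6 8 / 9 3 6 7 1 8 5 2 4 / 3 2 7 6 8 1 4 5 9 / 1 4 5 9 3 7 2 8 6 / 8 6 9 4 5 2 1 7 3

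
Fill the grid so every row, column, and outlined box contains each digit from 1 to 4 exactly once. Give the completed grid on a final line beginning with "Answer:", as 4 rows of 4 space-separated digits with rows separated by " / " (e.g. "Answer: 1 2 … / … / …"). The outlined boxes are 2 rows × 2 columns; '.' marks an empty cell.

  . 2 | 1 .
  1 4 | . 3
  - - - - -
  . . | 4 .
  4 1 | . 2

Step 1. [r3c2∈{3}] only 3 remains possible at r3c2, so r3c2=3.
Step 2. [r3c4∈{1}] r3c4 is down to just 1. So r3c4=1.
Step 3. [r1c1∈{3}] r1c1 has the single candidate 3 ⇒ r1c1=3.
Step 4. [r3c1∈{2}] only 2 remains possible at r3c1. So r3c1=2.
Step 5. [r1c4∈{4}] nothing but 4 survives at r1c4, so r1c4=4.
Step 6. [r4c3∈{3}] r4c3's peers cover all but 3. So r4c3=3.
Step 7. [r2c3∈{2}] nothing but 2 survives at r2c3, so r2c3=2.

Answer: 3 2 1 4 / 1 4 2 3 / 2 3 4 1 / 4 1 3 2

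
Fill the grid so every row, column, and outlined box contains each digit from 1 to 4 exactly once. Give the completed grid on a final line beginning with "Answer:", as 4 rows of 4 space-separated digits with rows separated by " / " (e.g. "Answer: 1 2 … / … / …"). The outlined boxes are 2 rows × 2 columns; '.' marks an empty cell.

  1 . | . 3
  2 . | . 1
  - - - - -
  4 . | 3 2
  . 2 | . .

Step 1. [r2c3∈{4}] r2c3 has the single candidate 4, so r2c3=4.
Step 2. [r1c2∈{4}] r1c2's peers cover all but 4, so r1c2=4.
Step 3. [r4c4∈{4}] r4c4 is down to just 4. So r4c4=4.
Step 4. [r4c1∈{3}] r4c1's peers cover all but 3. So r4c1=3.
Step 5. [r2c2∈{3}] r2c2 is down to just 3, so r2c2=3.
Step 6. [r4c3∈{1}] r4c3's peers cover all but 1 ⇒ r4c3=1.
Step 7. [r3c2∈{1}] r3c2 has the single candidate 1, so r3c2=1.
Step 8. [r1c3∈{2}] r1c3's peers cover all but 2 ⇒ r1c3=2.

Answer: 1 4 2 3 / 2 3 4 1 / 4 1 3 2 / 3 2 1 4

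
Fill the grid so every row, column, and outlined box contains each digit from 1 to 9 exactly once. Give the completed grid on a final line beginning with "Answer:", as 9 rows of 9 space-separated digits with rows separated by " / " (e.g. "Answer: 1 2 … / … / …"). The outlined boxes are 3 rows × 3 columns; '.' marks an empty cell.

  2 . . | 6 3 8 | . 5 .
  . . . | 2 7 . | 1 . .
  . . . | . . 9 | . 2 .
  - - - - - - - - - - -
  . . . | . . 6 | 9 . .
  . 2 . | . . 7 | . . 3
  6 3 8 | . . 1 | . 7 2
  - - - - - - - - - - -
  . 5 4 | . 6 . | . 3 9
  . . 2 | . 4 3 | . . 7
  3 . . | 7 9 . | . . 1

Step 1. [r4c9∈{4,5,8}] col 9 places 5 nowhere but r4c9 ⇒ r4c9=5.
Step 2. [r6c7∈{4}] r6c7 has the single candidate 4, so r6c7=4.
Step 3. [r2c8∈{4,6,8,9}] r2c8 is the only open cell in col 8 admitting 9. So r2c8=9.
Step 4. [r9c3∈{6}] r9c3 has the single candidate 6. So r9c3=6.
Step 5. [r9c2∈{8}] r9c2 has the single candidate 8, so r9c2=8.
Step 6. [r2c6∈{4,5}] across col 6, 4 lands solely at r2c6. So r2c6=4.
Step 7. [r3c5∈{1,5}] r3c5 is the only open cell in col 5 admitting 1. So r3c5=1.
Step 8. [r3c4∈{5}] r3c4 is down to just 5. So r3c4=5.
Step 9. [r3c7∈{3,6,7,8}] col 7 places 3 nowhere but r3c7 ⇒ r3c7=3.
Step 10. [r3c3∈{7}] nothing but 7 survives at r3c3, so r3c3=7.
Step 11. [r4c3∈{1}] r4c3 has the single candidate 1, so r4c3=1.
Step 12. [r4c8∈{8}] r4c8 is down to just 8. So r4c8=8.
Step 13. [r1c2∈{1,4,9}] r1c2 is the only open cell in row 1 admitting 1 ⇒ r1c2=1.
Step 14. [r8c7∈{5,6,8}] 5 has one home in row 8: r8c7, so r8c7=5.
Step 15. [r8c4∈{1,8}] 8 has one home in row 8: r8c4. So r8c4=8.
Step 16. [r7c1∈{1,7}] r7c1 is the only open cell in row 7 admitting 7. So r7c1=7.
Step 17. [r4c1∈{4}] only 4 remains possible at r4c1 ⇒ r4c1=4.
Step 18. [r7c6∈{2}] only 2 remains possible at r7c6. So r7c6=2.
Step 19. [r3c1∈{8}] r3c1's peers cover all but 8 ⇒ r3c1=8.
Step 20. [r2c2∈{6}] r2c2 is down to just 6, so r2c2=6.
Step 21. [r2c1∈{5}] r2c1's peers cover all but 5. So r2c1=5.
Step 22. [r5c1∈{9}] r5c1 has the single candidate 9, so r5c1=9.
Step 23. [r5c5∈{5,8}] 8 has one home in row 5: r5c5, so r5c5=8.
Step 24. [r1c9∈{4}] r1c9 has the single candidate 4 ⇒ r1c9=4.
Step 25. [r5c8∈{1,6}] row 5 places 1 nowhere but r5c8. So r5c8=1.
Step 26. [r9c8∈{4}] r9c8 is down to just 4 ⇒ r9c8=4.
Step 27. [r7c7∈{8}] only 8 remains possible at r7c7 ⇒ r7c7=8.
Step 28. [r3c2∈{4}] r3c2 is down to just 4. So r3c2=4.
Step 29. [r6c5∈{5}] r6c5 has the single candidate 5, so r6c5=5.
Step 30. [r8c1∈{1}] r8c1 has the single candidate 1. So r8c1=1.
Step 31. [r4c5∈{2}] only 2 remains possible at r4c5. So r4c5=2.
Step 32. [r2c9∈{8}] r2c9's peers cover all but 8, so r2c9=8.
Step 33. [r5c4∈{4}] r5c4's peers cover all but 4. So r5c4=4.
Step 34. [r3c9∈{6}] r3c9's peers cover all but 6, so r3c9=6.
Step 35. [r1c3∈{9}] r1c3 has the single candidate 9, so r1c3=9.
Step 36. [r5c7∈{6}] r5c7's peers cover all but 6 ⇒ r5c7=6.
Step 37. [r9c7∈{2}] r9c7 is down to just 2, so r9c7=2.
Step 38. [r2c3∈{3}] nothing but 3 survives at r2c3 ⇒ r2c3=3.
Step 39. [r1c7∈{7}] r1c7 has the single candidate 7. So r1c7=7.
Step 40. [r4c2∈{7}] nothing but 7 survives at r4c2 ⇒ r4c2=7.
Step 41. [r9c6∈{5}] r9c6's peers cover all but 5. So r9c6=5.
Step 42. [r8c8∈{6}] nothing but 6 survives at r8c8, so r8c8=6.
Step 43. [r4c4∈{3}] nothing but 3 survives at r4c4 ⇒ r4c4=3.
Step 44. [r7c4∈{1}] r7c4's peers cover all but 1. So r7c4=1.
Step 45. [r8c2∈{9}] r8c2 is down to just 9. So r8c2=9.
Step 46. [r5c3∈{5}] r5c3 is down to just 5 ⇒ r5c3=5.
Step 47. [r6c4∈{9}] nothing but 9 survives at r6c4 ⇒ r6c4=9.

Answer: 2 1 9 6 3 8 7 5 4 / 5 6 3 2 7 4 1 9 8 / 8 4 7 5 1 9 3 2 6 / 4 7 1 3 2 6 9 8 5 / 9 2 5 4 8 7 6 1 3 / 6 3 8 9 5 1 4 7 2 / 7 5 4 1 6 2 8 3 9 / 1 9 2 8 4 3 5 6 7 / 3 8 6 7 9 5 2 4 1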